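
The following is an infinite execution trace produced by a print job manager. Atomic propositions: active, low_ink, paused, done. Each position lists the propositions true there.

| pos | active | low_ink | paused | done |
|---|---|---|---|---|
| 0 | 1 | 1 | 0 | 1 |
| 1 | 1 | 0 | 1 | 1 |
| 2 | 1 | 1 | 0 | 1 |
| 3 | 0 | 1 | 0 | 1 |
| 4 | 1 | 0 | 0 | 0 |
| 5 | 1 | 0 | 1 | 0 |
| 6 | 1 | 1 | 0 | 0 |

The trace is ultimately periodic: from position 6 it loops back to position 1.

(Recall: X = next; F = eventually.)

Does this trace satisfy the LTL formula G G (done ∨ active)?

Satisfied

G (done ∨ active) holds at every position 0..6, and those are all positions ever visited, so G G (done ∨ active) holds.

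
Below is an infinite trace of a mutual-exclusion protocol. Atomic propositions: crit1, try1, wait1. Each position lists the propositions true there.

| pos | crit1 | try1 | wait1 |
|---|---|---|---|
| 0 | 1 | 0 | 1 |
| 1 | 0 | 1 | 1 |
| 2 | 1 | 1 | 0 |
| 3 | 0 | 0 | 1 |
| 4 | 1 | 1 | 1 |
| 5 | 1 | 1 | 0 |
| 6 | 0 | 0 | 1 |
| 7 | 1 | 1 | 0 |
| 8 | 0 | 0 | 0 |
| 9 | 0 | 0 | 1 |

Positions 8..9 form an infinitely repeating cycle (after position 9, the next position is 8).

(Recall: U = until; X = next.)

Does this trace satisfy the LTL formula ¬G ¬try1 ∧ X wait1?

Satisfied

The position after 0 is 1; wait1 is true there.
At position 0: ¬G ¬try1 is true; X wait1 is true; so ¬G ¬try1 ∧ X wait1 is true.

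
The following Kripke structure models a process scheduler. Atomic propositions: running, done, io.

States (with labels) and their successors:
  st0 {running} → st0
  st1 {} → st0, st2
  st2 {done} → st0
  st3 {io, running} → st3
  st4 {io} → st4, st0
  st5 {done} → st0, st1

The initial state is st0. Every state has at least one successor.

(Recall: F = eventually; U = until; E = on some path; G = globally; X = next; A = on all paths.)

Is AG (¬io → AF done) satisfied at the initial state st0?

States satisfying ¬io → AF done: {st2, st3, st4, st5}.
States satisfying AG (¬io → AF done): {st3}.
st0 is reachable from st0 and violates ¬io → AF done, so AG fails at st0.
st0 ∉ Sat(AG (¬io → AF done)).

Does not hold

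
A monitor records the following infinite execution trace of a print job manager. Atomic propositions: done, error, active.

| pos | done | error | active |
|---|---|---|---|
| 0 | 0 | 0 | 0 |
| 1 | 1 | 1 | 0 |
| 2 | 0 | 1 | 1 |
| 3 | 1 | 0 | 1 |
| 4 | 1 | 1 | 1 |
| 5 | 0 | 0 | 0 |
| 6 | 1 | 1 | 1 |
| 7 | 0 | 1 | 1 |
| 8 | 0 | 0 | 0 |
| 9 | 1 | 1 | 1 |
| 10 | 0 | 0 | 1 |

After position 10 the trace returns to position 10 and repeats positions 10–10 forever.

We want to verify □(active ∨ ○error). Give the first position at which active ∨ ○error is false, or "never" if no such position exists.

never

active ∨ ○error holds at every position 0..10, and those are all the positions the trace ever visits, so the invariant □(active ∨ ○error) is never violated.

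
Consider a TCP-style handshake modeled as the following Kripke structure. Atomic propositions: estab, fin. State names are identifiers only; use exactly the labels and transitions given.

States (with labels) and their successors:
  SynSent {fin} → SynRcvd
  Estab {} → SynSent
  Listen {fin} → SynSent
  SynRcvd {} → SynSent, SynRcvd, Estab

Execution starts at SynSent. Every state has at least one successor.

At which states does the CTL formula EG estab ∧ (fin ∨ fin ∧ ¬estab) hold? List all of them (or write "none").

none

States satisfying estab: ∅.
States satisfying EG estab: ∅.
States satisfying ¬estab: {SynSent, Estab, Listen, SynRcvd}.
States satisfying fin ∧ ¬estab: {SynSent, Listen}.
States satisfying fin ∨ fin ∧ ¬estab: {SynSent, Listen}.
States satisfying EG estab ∧ (fin ∨ fin ∧ ¬estab): ∅.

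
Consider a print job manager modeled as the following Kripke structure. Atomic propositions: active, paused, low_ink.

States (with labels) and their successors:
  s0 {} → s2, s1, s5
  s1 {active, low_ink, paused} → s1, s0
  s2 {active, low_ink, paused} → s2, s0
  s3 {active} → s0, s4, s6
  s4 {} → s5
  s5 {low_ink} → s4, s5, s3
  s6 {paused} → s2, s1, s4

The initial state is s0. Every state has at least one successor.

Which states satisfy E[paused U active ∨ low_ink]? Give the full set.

{s1, s2, s3, s5, s6}

States satisfying paused: {s1, s2, s6}.
States satisfying active ∨ low_ink: {s1, s2, s3, s5}.
States satisfying E[paused U active ∨ low_ink]: {s1, s2, s3, s5, s6}.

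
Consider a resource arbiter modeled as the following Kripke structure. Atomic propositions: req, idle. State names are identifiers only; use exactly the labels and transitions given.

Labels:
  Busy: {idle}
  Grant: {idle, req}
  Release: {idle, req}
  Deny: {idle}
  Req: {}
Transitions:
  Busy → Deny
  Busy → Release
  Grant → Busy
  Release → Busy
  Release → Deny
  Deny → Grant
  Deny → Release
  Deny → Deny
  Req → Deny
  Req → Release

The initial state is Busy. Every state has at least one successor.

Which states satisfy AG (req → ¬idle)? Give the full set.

none

States satisfying req → ¬idle: {Busy, Deny, Req}.
States satisfying AG (req → ¬idle): ∅.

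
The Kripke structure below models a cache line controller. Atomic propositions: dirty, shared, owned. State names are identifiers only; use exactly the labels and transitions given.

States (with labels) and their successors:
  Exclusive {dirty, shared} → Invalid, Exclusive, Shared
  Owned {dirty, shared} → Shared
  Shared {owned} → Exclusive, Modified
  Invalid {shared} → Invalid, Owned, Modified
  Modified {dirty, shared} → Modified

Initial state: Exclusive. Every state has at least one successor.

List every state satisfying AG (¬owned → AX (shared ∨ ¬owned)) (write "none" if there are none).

{Modified}

States satisfying ¬owned → AX (shared ∨ ¬owned): {Shared, Invalid, Modified}.
States satisfying AG (¬owned → AX (shared ∨ ¬owned)): {Modified}.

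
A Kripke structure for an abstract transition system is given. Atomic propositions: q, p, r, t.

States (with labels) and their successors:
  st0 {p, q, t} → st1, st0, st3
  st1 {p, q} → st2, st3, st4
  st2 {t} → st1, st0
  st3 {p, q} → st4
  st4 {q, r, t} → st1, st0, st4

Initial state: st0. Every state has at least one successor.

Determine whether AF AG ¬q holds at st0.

States satisfying AG ¬q: ∅.
States satisfying AF AG ¬q: ∅.
There is a path from st0 along which AG ¬q never holds.
st0 ∉ Sat(AF AG ¬q).

Violated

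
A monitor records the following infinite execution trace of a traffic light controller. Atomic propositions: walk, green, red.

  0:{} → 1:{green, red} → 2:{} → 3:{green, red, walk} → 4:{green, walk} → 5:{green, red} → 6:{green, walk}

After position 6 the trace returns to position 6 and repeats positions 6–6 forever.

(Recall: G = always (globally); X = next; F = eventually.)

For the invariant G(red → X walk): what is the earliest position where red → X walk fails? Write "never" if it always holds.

1

Check red → X walk at each position in order: 0 ✓.
At position 1 the labels are {green, red} and the next position 2 has {}, so red → X walk is false there. This is the first violation.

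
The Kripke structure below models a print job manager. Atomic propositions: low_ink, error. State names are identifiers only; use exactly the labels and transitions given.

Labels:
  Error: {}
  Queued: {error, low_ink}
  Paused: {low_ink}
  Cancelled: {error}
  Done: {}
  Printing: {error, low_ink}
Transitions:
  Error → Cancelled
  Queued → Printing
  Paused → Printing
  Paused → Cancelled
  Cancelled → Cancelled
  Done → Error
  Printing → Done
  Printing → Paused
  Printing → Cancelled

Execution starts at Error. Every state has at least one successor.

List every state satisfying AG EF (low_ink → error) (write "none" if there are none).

States satisfying EF (low_ink → error): {Error, Queued, Paused, Cancelled, Done, Printing}.
States satisfying AG EF (low_ink → error): {Error, Queued, Paused, Cancelled, Done, Printing}.

{Error, Queued, Paused, Cancelled, Done, Printing}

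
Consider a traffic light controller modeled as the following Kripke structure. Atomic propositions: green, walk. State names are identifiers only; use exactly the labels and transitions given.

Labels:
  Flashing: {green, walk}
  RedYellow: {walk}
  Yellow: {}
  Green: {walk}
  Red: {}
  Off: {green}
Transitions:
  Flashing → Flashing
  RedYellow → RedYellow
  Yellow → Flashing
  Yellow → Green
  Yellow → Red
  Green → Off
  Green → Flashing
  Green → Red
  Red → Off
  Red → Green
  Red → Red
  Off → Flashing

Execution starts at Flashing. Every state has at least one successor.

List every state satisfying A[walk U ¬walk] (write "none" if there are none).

{Yellow, Red, Off}

States satisfying walk: {Flashing, RedYellow, Green}.
States satisfying ¬walk: {Yellow, Red, Off}.
States satisfying A[walk U ¬walk]: {Yellow, Red, Off}.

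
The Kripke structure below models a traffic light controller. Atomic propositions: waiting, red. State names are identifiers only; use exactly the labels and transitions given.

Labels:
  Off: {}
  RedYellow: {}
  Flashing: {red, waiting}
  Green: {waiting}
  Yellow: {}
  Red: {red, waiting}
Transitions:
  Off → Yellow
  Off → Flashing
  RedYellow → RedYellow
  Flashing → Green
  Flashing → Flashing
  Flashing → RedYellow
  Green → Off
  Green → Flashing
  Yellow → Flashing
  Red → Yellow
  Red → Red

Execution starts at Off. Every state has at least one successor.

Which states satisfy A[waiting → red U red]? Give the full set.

{Off, Flashing, Yellow, Red}

States satisfying waiting → red: {Off, RedYellow, Flashing, Yellow, Red}.
States satisfying red: {Flashing, Red}.
States satisfying A[waiting → red U red]: {Off, Flashing, Yellow, Red}.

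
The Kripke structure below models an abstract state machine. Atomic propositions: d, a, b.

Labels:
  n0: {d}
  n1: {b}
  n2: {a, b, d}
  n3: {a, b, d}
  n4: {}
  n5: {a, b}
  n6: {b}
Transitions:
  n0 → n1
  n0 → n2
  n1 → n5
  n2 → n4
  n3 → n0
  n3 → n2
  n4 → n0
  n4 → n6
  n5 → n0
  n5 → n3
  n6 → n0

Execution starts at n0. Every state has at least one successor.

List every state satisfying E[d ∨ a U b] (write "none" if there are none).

{n0, n1, n2, n3, n5, n6}

States satisfying d ∨ a: {n0, n2, n3, n5}.
States satisfying b: {n1, n2, n3, n5, n6}.
States satisfying E[d ∨ a U b]: {n0, n1, n2, n3, n5, n6}.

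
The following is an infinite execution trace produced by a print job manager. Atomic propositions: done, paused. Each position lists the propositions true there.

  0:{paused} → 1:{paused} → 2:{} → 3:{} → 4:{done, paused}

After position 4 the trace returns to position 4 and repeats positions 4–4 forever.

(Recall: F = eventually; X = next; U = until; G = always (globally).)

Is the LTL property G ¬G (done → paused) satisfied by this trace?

Does not hold

¬G (done → paused) must hold at every position from 0 onward. It fails at position 0, so G ¬G (done → paused) is false.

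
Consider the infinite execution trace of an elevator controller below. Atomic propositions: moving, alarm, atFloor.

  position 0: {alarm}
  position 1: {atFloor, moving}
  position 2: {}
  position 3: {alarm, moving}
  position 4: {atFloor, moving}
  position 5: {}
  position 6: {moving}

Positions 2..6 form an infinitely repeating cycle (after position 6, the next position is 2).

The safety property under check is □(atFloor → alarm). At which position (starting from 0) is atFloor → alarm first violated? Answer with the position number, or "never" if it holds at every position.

Check atFloor → alarm at each position in order: 0 ✓.
At position 1 the labels are {atFloor, moving}, so atFloor → alarm is false there. This is the first violation.

1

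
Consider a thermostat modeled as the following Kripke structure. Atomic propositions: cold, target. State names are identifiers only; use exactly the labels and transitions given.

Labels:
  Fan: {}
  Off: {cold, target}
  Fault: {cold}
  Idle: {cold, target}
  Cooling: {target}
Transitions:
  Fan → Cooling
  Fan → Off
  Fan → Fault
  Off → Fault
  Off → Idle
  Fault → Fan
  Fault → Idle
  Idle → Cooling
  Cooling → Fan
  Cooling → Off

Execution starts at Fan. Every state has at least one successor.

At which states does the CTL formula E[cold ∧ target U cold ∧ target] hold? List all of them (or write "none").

States satisfying cold ∧ target: {Off, Idle}.
States satisfying E[cold ∧ target U cold ∧ target]: {Off, Idle}.

{Off, Idle}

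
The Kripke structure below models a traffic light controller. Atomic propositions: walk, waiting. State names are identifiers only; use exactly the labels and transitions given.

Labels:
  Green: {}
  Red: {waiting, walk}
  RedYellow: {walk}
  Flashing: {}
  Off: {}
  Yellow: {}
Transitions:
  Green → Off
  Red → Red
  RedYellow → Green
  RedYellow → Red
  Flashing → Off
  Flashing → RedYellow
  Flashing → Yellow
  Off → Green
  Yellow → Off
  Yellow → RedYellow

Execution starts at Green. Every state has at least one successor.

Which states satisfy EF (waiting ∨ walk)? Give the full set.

States satisfying waiting ∨ walk: {Red, RedYellow}.
States satisfying EF (waiting ∨ walk): {Red, RedYellow, Flashing, Yellow}.

{Red, RedYellow, Flashing, Yellow}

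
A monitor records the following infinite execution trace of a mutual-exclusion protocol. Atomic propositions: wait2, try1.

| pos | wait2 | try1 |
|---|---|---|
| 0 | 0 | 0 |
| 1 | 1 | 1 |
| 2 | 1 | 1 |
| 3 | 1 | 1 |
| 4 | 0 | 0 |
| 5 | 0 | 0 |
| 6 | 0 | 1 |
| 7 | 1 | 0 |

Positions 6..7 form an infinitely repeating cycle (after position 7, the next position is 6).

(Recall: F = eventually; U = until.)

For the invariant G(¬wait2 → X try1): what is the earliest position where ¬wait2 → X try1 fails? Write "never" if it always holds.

Check ¬wait2 → X try1 at each position in order: 0 ✓, 1 ✓, 2 ✓, 3 ✓.
At position 4 the labels are {} and the next position 5 has {}, so ¬wait2 → X try1 is false there. This is the first violation.

4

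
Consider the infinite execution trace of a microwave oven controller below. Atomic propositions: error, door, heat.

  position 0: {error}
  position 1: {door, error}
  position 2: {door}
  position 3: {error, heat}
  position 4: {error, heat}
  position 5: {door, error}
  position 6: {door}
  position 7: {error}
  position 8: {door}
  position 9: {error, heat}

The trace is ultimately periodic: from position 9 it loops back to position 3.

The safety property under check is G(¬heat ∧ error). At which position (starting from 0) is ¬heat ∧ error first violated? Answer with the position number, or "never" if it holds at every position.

2

Check ¬heat ∧ error at each position in order: 0 ✓, 1 ✓.
At position 2 the labels are {door}, so ¬heat ∧ error is false there. This is the first violation.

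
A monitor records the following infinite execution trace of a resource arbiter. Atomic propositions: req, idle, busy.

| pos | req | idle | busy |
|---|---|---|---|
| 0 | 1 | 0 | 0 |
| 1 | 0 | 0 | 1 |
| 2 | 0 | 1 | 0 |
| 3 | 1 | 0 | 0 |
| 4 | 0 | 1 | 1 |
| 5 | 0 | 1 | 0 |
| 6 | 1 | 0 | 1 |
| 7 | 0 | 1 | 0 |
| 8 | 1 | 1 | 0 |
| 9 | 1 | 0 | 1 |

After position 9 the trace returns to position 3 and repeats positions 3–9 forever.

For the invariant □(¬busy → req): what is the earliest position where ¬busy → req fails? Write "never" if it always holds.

Check ¬busy → req at each position in order: 0 ✓, 1 ✓.
At position 2 the labels are {idle}, so ¬busy → req is false there. This is the first violation.

2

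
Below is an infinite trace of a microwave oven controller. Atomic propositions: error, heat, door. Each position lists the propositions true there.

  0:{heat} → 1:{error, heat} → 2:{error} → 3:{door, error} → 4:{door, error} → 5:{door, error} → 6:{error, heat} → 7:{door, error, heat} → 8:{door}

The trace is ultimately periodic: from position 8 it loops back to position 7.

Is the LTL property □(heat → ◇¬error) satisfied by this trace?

Yes

heat → ◇¬error holds at every position 0..8, and those are all positions ever visited, so □(heat → ◇¬error) holds.
Positions where heat holds: 0, 1, 6, 7.
Check ◇¬error at each: 0→ok, 1→ok, 6→ok, 7→ok.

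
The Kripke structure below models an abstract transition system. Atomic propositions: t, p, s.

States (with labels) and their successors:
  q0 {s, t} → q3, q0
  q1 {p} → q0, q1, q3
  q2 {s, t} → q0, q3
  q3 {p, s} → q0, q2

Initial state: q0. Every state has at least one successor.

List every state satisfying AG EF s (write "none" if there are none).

{q0, q1, q2, q3}

States satisfying EF s: {q0, q1, q2, q3}.
States satisfying AG EF s: {q0, q1, q2, q3}.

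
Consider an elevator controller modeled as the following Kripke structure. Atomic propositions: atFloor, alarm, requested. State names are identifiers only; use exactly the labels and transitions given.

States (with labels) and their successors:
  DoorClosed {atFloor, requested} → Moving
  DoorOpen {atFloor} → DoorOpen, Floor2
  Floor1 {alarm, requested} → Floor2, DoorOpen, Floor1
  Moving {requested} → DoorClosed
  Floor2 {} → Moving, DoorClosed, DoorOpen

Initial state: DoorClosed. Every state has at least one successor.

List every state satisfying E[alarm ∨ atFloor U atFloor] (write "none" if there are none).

{DoorClosed, DoorOpen, Floor1}

States satisfying alarm ∨ atFloor: {DoorClosed, DoorOpen, Floor1}.
States satisfying atFloor: {DoorClosed, DoorOpen}.
States satisfying E[alarm ∨ atFloor U atFloor]: {DoorClosed, DoorOpen, Floor1}.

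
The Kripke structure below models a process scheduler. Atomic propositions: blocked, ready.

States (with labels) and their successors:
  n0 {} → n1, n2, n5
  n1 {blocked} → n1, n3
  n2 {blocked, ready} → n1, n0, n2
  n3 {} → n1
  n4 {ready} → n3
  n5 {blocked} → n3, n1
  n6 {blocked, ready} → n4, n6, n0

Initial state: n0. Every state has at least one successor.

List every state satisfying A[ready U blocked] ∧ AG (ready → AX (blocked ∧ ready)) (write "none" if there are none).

{n1, n5}

States satisfying ready: {n2, n4, n6}.
States satisfying blocked: {n1, n2, n5, n6}.
States satisfying A[ready U blocked]: {n1, n2, n5, n6}.
States satisfying ready → AX (blocked ∧ ready): {n0, n1, n3, n5}.
States satisfying AG (ready → AX (blocked ∧ ready)): {n1, n3, n5}.
States satisfying A[ready U blocked] ∧ AG (ready → AX (blocked ∧ ready)): {n1, n5}.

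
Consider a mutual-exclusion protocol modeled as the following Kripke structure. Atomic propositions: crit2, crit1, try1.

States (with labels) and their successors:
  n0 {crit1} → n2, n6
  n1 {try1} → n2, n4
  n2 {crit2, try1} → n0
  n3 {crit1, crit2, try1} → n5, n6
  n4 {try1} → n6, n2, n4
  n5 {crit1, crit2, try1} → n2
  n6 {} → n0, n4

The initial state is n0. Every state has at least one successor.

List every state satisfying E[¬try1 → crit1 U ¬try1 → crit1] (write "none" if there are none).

{n0, n1, n2, n3, n4, n5}

States satisfying ¬try1 → crit1: {n0, n1, n2, n3, n4, n5}.
States satisfying E[¬try1 → crit1 U ¬try1 → crit1]: {n0, n1, n2, n3, n4, n5}.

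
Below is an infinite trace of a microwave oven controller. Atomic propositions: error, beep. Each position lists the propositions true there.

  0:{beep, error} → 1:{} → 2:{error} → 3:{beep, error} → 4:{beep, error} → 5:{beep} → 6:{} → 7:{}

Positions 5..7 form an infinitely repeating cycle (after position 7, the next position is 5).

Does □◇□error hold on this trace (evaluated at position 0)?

◇□error must hold at every position from 0 onward. It fails at position 0, so □◇□error is false.

Violated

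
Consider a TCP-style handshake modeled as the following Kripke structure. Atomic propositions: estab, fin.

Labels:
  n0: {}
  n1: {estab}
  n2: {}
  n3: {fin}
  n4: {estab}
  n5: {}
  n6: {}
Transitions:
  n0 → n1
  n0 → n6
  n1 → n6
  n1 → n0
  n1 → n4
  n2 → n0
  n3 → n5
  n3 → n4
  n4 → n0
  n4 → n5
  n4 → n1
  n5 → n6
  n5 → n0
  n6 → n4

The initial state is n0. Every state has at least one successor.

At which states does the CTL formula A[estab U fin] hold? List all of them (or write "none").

States satisfying estab: {n1, n4}.
States satisfying fin: {n3}.
States satisfying A[estab U fin]: {n3}.

{n3}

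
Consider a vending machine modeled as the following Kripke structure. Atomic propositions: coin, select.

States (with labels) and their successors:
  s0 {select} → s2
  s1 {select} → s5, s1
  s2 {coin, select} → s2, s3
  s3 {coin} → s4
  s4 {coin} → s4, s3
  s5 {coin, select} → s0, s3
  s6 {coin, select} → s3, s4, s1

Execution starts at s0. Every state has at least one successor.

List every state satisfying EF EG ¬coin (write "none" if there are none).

{s1, s6}

States satisfying EG ¬coin: {s1}.
States satisfying EF EG ¬coin: {s1, s6}.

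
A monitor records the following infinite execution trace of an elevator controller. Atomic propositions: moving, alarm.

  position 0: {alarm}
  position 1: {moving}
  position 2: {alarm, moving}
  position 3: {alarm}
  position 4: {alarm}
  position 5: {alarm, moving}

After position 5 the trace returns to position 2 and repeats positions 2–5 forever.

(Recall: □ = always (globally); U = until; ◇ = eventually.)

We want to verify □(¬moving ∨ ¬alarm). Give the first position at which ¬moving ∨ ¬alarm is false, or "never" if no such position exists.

2

Check ¬moving ∨ ¬alarm at each position in order: 0 ✓, 1 ✓.
At position 2 the labels are {alarm, moving}, so ¬moving ∨ ¬alarm is false there. This is the first violation.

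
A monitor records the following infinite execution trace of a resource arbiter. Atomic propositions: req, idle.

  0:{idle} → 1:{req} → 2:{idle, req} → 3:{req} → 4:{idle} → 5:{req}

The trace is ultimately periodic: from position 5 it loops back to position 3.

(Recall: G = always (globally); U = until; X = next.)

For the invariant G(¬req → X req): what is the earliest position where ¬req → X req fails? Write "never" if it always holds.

¬req → X req holds at every position 0..5, and those are all the positions the trace ever visits, so the invariant G(¬req → X req) is never violated.

never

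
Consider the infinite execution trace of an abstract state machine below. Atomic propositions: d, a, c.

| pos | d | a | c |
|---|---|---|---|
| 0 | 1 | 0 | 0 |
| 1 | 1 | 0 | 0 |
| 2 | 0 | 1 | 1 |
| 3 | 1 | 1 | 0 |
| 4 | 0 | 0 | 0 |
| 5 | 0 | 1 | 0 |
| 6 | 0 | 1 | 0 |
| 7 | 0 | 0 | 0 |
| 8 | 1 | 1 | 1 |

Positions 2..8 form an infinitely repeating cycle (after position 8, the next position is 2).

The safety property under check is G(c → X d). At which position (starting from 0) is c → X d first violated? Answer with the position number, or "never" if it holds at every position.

8

Check c → X d at each position in order: 0 ✓, 1 ✓, 2 ✓, 3 ✓, 4 ✓, 5 ✓, 6 ✓, 7 ✓.
At position 8 the labels are {a, c, d} and the next position 2 has {a, c}, so c → X d is false there. This is the first violation.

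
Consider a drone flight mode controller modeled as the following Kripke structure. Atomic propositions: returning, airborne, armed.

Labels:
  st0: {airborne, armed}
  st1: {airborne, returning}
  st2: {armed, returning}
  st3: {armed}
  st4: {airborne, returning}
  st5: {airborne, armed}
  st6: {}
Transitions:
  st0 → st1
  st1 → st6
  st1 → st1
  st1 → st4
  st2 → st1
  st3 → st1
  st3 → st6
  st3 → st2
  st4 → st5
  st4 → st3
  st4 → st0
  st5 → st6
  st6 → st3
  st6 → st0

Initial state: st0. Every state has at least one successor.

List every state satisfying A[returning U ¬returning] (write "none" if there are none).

{st0, st3, st4, st5, st6}

States satisfying returning: {st1, st2, st4}.
States satisfying ¬returning: {st0, st3, st5, st6}.
States satisfying A[returning U ¬returning]: {st0, st3, st4, st5, st6}.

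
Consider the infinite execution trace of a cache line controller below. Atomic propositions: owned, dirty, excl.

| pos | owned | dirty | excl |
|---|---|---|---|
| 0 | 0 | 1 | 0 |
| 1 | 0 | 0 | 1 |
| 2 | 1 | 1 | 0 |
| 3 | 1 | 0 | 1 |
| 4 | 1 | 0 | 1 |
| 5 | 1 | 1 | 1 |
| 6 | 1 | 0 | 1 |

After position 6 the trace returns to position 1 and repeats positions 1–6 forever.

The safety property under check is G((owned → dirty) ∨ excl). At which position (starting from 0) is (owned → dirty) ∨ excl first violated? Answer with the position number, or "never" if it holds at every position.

never

(owned → dirty) ∨ excl holds at every position 0..6, and those are all the positions the trace ever visits, so the invariant G((owned → dirty) ∨ excl) is never violated.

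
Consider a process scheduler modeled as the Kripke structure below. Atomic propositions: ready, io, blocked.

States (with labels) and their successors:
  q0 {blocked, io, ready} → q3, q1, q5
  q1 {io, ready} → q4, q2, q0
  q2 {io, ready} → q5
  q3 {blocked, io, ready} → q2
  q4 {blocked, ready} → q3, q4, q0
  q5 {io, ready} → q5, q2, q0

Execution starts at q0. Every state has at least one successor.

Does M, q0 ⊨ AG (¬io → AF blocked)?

Yes

States satisfying ¬io → AF blocked: {q0, q1, q2, q3, q4, q5}.
States satisfying AG (¬io → AF blocked): {q0, q1, q2, q3, q4, q5}.
Every state reachable from q0 satisfies ¬io → AF blocked.
q0 ∈ Sat(AG (¬io → AF blocked)).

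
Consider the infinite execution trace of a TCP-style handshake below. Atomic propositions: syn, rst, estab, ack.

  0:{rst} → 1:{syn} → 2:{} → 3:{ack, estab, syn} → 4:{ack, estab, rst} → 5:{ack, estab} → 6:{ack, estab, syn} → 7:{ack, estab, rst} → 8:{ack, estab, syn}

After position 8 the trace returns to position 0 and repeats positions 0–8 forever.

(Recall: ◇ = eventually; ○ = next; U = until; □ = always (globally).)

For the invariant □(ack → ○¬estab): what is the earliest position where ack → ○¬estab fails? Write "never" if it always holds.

Check ack → ○¬estab at each position in order: 0 ✓, 1 ✓, 2 ✓.
At position 3 the labels are {ack, estab, syn} and the next position 4 has {ack, estab, rst}, so ack → ○¬estab is false there. This is the first violation.

3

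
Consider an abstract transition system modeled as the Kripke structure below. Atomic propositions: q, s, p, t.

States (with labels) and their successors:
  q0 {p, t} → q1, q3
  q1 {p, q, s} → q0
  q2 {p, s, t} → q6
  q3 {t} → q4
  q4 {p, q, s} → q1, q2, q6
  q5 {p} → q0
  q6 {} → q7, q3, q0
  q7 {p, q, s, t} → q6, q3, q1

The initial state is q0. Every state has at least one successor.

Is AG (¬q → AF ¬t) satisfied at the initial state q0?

States satisfying ¬q → AF ¬t: {q0, q1, q2, q3, q4, q5, q6, q7}.
States satisfying AG (¬q → AF ¬t): {q0, q1, q2, q3, q4, q5, q6, q7}.
Every state reachable from q0 satisfies ¬q → AF ¬t.
q0 ∈ Sat(AG (¬q → AF ¬t)).

Satisfied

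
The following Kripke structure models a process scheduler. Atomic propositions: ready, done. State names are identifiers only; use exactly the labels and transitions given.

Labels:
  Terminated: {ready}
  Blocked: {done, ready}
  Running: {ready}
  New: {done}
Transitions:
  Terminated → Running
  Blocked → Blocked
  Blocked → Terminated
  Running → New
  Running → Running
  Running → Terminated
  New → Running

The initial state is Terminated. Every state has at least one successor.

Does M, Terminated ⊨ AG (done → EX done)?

Does not hold

States satisfying done → EX done: {Terminated, Blocked, Running}.
States satisfying AG (done → EX done): ∅.
New is reachable from Terminated and violates done → EX done, so AG fails at Terminated.
Terminated ∉ Sat(AG (done → EX done)).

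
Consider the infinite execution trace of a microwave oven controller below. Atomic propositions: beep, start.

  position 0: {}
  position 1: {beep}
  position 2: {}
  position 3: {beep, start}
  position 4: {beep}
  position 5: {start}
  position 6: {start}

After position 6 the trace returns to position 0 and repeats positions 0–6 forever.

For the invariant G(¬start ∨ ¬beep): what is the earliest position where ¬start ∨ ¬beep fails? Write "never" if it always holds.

Check ¬start ∨ ¬beep at each position in order: 0 ✓, 1 ✓, 2 ✓.
At position 3 the labels are {beep, start}, so ¬start ∨ ¬beep is false there. This is the first violation.

3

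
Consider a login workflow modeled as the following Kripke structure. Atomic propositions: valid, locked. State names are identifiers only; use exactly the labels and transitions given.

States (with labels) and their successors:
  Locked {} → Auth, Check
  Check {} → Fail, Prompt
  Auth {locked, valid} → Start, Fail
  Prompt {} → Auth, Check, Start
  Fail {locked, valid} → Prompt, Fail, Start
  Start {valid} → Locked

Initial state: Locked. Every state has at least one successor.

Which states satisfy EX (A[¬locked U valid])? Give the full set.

States satisfying A[¬locked U valid]: {Auth, Fail, Start}.
States satisfying EX (A[¬locked U valid]): {Locked, Check, Auth, Prompt, Fail}.

{Locked, Check, Auth, Prompt, Fail}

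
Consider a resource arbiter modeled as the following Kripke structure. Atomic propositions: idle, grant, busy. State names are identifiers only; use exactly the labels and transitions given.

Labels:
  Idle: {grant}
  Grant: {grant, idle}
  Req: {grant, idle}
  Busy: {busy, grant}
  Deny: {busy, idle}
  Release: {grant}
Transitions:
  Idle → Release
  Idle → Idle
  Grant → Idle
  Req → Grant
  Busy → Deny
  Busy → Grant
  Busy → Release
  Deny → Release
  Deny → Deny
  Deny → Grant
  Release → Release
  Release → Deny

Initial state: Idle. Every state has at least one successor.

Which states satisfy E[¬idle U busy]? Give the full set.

States satisfying ¬idle: {Idle, Busy, Release}.
States satisfying busy: {Busy, Deny}.
States satisfying E[¬idle U busy]: {Idle, Busy, Deny, Release}.

{Idle, Busy, Deny, Release}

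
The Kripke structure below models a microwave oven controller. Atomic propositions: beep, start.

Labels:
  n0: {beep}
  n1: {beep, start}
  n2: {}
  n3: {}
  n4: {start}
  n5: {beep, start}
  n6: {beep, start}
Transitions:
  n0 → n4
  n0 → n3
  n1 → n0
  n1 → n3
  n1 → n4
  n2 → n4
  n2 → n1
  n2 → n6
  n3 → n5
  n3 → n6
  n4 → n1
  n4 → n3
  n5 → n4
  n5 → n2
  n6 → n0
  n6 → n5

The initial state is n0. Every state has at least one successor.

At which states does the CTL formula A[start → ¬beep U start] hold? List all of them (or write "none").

States satisfying start → ¬beep: {n0, n2, n3, n4}.
States satisfying start: {n1, n4, n5, n6}.
States satisfying A[start → ¬beep U start]: {n0, n1, n2, n3, n4, n5, n6}.

{n0, n1, n2, n3, n4, n5, n6}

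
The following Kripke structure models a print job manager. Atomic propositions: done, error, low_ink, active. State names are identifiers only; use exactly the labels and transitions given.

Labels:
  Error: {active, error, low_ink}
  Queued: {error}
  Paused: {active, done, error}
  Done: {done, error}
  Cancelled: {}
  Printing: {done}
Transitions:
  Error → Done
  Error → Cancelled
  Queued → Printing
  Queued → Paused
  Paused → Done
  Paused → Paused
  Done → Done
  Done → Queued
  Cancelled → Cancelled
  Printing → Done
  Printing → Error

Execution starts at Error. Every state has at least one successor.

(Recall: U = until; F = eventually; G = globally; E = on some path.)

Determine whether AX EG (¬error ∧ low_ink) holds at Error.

Does not hold

States satisfying EG (¬error ∧ low_ink): ∅.
States satisfying AX EG (¬error ∧ low_ink): ∅.
Error ∉ Sat(AX EG (¬error ∧ low_ink)).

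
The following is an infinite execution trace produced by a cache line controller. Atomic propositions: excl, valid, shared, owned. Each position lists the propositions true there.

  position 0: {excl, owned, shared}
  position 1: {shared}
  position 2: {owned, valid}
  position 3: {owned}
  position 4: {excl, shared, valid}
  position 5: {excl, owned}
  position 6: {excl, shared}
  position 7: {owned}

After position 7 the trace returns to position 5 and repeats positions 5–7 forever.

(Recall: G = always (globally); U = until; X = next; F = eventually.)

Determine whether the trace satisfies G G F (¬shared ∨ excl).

G F (¬shared ∨ excl) holds at every position 0..7, and those are all positions ever visited, so G G F (¬shared ∨ excl) holds.

Satisfied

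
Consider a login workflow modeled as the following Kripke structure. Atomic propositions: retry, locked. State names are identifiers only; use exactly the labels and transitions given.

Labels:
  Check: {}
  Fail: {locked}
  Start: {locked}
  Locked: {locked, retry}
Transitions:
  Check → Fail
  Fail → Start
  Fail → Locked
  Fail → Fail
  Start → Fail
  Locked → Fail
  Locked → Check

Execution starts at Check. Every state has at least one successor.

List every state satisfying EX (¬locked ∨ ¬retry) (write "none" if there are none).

{Check, Fail, Start, Locked}

States satisfying ¬locked ∨ ¬retry: {Check, Fail, Start}.
States satisfying EX (¬locked ∨ ¬retry): {Check, Fail, Start, Locked}.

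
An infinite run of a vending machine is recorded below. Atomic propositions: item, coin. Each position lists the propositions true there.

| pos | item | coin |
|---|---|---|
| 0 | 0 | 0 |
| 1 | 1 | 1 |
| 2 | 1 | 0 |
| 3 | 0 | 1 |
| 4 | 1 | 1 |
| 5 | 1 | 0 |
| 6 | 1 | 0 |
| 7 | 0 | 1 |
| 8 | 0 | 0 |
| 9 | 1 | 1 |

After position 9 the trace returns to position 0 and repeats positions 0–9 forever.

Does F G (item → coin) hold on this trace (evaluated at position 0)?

G (item → coin) is false at every position 0..9, so it never becomes true and F G (item → coin) fails.

No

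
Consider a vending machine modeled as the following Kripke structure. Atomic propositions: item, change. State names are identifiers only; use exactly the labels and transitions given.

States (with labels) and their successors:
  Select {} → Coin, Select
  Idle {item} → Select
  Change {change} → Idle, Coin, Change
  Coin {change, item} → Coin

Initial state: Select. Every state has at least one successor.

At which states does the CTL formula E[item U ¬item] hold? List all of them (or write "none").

States satisfying item: {Idle, Coin}.
States satisfying ¬item: {Select, Change}.
States satisfying E[item U ¬item]: {Select, Idle, Change}.

{Select, Idle, Change}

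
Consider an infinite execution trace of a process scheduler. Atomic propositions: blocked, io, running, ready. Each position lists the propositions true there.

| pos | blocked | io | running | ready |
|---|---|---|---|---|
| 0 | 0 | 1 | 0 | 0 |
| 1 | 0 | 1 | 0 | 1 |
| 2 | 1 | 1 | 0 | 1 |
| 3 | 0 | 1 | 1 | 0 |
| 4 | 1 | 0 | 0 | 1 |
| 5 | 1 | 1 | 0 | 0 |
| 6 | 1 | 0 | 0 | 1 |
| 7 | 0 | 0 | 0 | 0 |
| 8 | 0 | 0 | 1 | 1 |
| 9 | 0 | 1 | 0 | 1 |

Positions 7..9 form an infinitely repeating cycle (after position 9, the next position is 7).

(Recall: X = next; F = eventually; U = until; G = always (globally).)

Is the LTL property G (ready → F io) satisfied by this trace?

ready → F io holds at every position 0..9, and those are all positions ever visited, so G (ready → F io) holds.
Positions where ready holds: 1, 2, 4, 6, 8, 9.
Check F io at each: 1→ok, 2→ok, 4→ok, 6→ok, 8→ok, 9→ok.

Holds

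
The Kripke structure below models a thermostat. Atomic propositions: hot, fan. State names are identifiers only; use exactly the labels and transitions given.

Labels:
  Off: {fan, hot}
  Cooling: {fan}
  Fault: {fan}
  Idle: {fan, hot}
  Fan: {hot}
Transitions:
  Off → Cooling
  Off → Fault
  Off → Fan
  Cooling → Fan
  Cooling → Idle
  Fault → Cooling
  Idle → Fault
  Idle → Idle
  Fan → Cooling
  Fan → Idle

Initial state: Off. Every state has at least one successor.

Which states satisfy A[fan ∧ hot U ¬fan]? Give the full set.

States satisfying fan ∧ hot: {Off, Idle}.
States satisfying ¬fan: {Fan}.
States satisfying A[fan ∧ hot U ¬fan]: {Fan}.

{Fan}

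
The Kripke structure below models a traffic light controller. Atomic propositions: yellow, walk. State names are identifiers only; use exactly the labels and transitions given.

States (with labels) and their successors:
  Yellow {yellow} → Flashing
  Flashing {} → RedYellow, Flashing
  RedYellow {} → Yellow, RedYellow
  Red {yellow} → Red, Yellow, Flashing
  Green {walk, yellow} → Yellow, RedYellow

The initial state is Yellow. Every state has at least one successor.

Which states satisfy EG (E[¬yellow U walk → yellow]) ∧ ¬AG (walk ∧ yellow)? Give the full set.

{Yellow, Flashing, RedYellow, Red, Green}

States satisfying E[¬yellow U walk → yellow]: {Yellow, Flashing, RedYellow, Red, Green}.
States satisfying EG (E[¬yellow U walk → yellow]): {Yellow, Flashing, RedYellow, Red, Green}.
States satisfying walk ∧ yellow: {Green}.
States satisfying AG (walk ∧ yellow): ∅.
States satisfying ¬AG (walk ∧ yellow): {Yellow, Flashing, RedYellow, Red, Green}.
States satisfying EG (E[¬yellow U walk → yellow]) ∧ ¬AG (walk ∧ yellow): {Yellow, Flashing, RedYellow, Red, Green}.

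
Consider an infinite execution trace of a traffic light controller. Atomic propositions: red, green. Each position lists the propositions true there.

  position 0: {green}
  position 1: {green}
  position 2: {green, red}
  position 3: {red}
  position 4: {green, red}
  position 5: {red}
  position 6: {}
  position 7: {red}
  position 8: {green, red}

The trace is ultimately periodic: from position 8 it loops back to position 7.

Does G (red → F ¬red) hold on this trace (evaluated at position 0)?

Violated

red → F ¬red must hold at every position from 0 onward. It fails at position 7, so G (red → F ¬red) is false.
Positions where red holds: 2, 3, 4, 5, 7, 8.
Check F ¬red at each: 2→ok, 3→ok, 4→ok, 5→ok, 7→fails, 8→fails.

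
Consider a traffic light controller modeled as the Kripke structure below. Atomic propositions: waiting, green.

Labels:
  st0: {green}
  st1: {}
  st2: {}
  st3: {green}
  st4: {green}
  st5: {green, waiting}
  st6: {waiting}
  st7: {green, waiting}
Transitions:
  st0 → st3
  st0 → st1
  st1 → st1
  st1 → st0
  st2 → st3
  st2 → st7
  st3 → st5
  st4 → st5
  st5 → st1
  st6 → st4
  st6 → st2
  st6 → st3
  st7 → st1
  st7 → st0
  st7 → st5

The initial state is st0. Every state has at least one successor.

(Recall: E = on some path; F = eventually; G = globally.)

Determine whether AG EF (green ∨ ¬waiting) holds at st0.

Satisfied

States satisfying EF (green ∨ ¬waiting): {st0, st1, st2, st3, st4, st5, st6, st7}.
States satisfying AG EF (green ∨ ¬waiting): {st0, st1, st2, st3, st4, st5, st6, st7}.
Every state reachable from st0 satisfies EF (green ∨ ¬waiting).
st0 ∈ Sat(AG EF (green ∨ ¬waiting)).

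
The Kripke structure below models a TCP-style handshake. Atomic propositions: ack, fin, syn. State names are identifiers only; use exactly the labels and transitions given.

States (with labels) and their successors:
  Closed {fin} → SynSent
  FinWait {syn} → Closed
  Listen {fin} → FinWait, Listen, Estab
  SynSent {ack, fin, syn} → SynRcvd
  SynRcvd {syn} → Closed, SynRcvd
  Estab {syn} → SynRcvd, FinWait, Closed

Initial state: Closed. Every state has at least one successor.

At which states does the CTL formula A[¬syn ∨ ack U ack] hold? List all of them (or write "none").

{Closed, SynSent}

States satisfying ¬syn ∨ ack: {Closed, Listen, SynSent}.
States satisfying ack: {SynSent}.
States satisfying A[¬syn ∨ ack U ack]: {Closed, SynSent}.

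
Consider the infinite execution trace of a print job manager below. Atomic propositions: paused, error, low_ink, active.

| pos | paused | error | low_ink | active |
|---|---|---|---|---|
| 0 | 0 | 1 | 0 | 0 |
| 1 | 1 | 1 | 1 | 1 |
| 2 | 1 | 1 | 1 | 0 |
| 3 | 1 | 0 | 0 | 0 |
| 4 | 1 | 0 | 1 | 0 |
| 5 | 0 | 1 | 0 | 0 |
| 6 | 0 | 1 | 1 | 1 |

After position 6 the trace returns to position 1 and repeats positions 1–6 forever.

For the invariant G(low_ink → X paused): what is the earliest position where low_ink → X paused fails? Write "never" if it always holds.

4

Check low_ink → X paused at each position in order: 0 ✓, 1 ✓, 2 ✓, 3 ✓.
At position 4 the labels are {low_ink, paused} and the next position 5 has {error}, so low_ink → X paused is false there. This is the first violation.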